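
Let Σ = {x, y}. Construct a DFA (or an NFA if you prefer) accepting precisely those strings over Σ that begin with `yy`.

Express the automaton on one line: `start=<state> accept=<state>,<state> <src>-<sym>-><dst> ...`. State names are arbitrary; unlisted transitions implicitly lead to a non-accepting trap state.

Walk along `yy` while the input agrees: from S0 take `y` to S1, and so on. Any deviation drops to the rejecting sink S3. Once S2 is reached the prefix is confirmed and every continuation is accepted.
With 4 states:
        x   y  
>  S0   S3  S1 
   S1   S3  S2 
 * S2   S2  S2 
   S3   S3  S3 
(> = start, * = accepting)

start=S0 accept=S2 S0-x->S3 S0-y->S1 S1-x->S3 S1-y->S2 S2-x->S2 S2-y->S2 S3-x->S3 S3-y->S3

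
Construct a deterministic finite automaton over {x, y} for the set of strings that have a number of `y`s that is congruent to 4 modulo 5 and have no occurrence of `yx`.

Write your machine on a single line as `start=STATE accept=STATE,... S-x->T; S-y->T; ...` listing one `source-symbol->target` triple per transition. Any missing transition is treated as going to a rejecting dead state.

start=s0; accept=s5; s0-x->s0; s0-y->s1; s1-x->s2; s1-y->s3; s2-x->s2; s2-y->s2; s3-x->s2; s3-y->s4; s4-x->s2; s4-y->s5; s5-x->s2; s5-y->s6; s6-x->s2; s6-y->s1

Handle the two conditions separately and then intersect. One (5 states) tracks the count of `y`s modulo 5; the other (3 states) tracks partial matches of the forbidden pattern `yx`. Each combined state is a pair, one component from each; accept when both components accept. After merging equivalent states the machine shrinks.
A 7-state machine:
        x   y  
>  s0   s0  s1 
   s1   s2  s3 
   s2   s2  s2 
   s3   s2  s4 
   s4   s2  s5 
 * s5   s2  s6 
   s6   s2  s1 
(> = start, * = accepting)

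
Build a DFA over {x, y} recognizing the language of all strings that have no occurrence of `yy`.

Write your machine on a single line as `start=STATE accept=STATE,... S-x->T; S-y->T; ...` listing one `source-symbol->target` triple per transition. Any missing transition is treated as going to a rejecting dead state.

start=A; accept=A,B; A-x->A; A-y->B; B-x->A; B-y->C; C-x->C; C-y->C

Track partial matches of the forbidden pattern `yy`. State C is a dead state reached once `yy` has occurred; every other state accepts. A means no part of `yy` is currently matched.
3 states suffice.
       x  y 
>* A   A  B 
 * B   A  C 
   C   C  C 
(> = start, * = accepting)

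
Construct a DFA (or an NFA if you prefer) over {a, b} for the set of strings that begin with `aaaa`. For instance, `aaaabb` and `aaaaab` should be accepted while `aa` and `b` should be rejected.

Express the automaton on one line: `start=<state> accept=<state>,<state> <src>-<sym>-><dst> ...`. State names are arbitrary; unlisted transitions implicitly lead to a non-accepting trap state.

Walk along `aaaa` while the input agrees: from q0 take `a` to q1, and so on. Any deviation drops to the rejecting sink q5. Once q4 is reached the prefix is confirmed and every continuation is accepted.
With 6 states:
        a   b  
>  q0   q1  q5 
   q1   q2  q5 
   q2   q3  q5 
   q3   q4  q5 
 * q4   q4  q4 
   q5   q5  q5 
(> = start, * = accepting)

start=q0 accept=q4 q0-a->q1 q0-b->q5 q1-a->q2 q1-b->q5 q2-a->q3 q2-b->q5 q3-a->q4 q3-b->q5 q4-a->q4 q4-b->q4 q5-a->q5 q5-b->q5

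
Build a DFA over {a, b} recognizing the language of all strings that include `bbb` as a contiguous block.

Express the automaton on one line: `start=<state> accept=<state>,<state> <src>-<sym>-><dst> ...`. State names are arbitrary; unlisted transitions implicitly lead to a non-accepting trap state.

start=S0 accept=S3 S0-a->S0 S0-b->S1 S1-a->S0 S1-b->S2 S2-a->S0 S2-b->S3 S3-a->S3 S3-b->S3

States S0..S2 record the length of the longest prefix of `bbb` that matches the current input suffix. Reaching S3 means `bbb` has been seen, and we stay there forever. Accept from S3.
        a   b  
>  S0   S0  S1 
   S1   S0  S2 
   S2   S0  S3 
 * S3   S3  S3 
(> = start, * = accepting)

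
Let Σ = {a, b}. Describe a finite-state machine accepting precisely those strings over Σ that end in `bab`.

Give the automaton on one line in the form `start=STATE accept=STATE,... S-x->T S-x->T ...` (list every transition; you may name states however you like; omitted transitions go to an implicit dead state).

start=q0 accept=q3 q0-a->q0 q0-b->q1 q1-a->q2 q1-b->q1 q2-a->q0 q2-b->q3 q3-a->q2 q3-b->q1

Remember how much of `bab` the current input suffix matches. State q0 means no match yet; q1 means the last symbol is `b`; q2 means the last 2 symbols are `ba`; q3 means the last 3 symbols are `bab`. Only q3 accepts. On a mismatch, fall back to the longest proper suffix that is still a prefix of `bab`.
A 4-state machine:
        a   b  
>  q0   q0  q1 
   q1   q2  q1 
   q2   q0  q3 
 * q3   q2  q1 
(> = start, * = accepting)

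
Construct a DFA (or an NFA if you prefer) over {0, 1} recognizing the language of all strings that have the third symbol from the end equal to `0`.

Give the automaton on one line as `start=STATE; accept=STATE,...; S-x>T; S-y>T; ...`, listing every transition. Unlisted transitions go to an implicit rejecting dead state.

Because acceptance depends on a position counted from the end, the machine has to buffer the most recent 3 symbols. Make each state the string of the last up-to-3 symbols read; on input `x` shift the window left and append `x`. Accept when the buffered window has length 3 and begins with `0`.
A 15-state machine:
          0    1  
>  s0     s1   s2 
   s1     s3   s4 
   s2     s5   s6 
   s3     s7   s8 
   s4     s9  s10 
   s5    s11  s12 
   s6    s13  s14 
 * s7     s7   s8 
 * s8     s9  s10 
 * s9    s11  s12 
 * s10   s13  s14 
   s11    s7   s8 
   s12    s9  s10 
   s13   s11  s12 
   s14   s13  s14 
(> = start, * = accepting)

start=s0; accept=s7,s8,s9,s10; s0-0>s1; s0-1>s2; s1-0>s3; s1-1>s4; s2-0>s5; s2-1>s6; s3-0>s7; s3-1>s8; s4-0>s9; s4-1>s10; s5-0>s11; s5-1>s12; s6-0>s13; s6-1>s14; s7-0>s7; s7-1>s8; s8-0>s9; s8-1>s10; s9-0>s11; s9-1>s12; s10-0>s13; s10-1>s14; s11-0>s7; s11-1>s8; s12-0>s9; s12-1>s10; s13-0>s11; s13-1>s12; s14-0>s13; s14-1>s14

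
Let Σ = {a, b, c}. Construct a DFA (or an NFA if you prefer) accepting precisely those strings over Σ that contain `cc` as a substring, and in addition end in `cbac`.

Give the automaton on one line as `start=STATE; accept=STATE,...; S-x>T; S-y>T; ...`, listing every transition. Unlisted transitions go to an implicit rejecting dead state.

Handle the two conditions separately and then intersect. One (3 states) tracks whether and how much of `cc` has been seen; the other (5 states) tracks how much of the suffix `cbac` has currently been matched. Each combined state is a pair, one component from each; accept when both components accept.
A 10-state machine:
        a   b   c  
>  s0   s0  s0  s1 
   s1   s0  s2  s3 
   s2   s4  s0  s1 
   s3   s5  s6  s3 
   s4   s0  s0  s7 
   s5   s5  s5  s3 
   s6   s8  s5  s3 
   s7   s0  s2  s3 
   s8   s5  s5  s9 
 * s9   s5  s6  s3 
(> = start, * = accepting)

start=s0; accept=s9; s0-a>s0; s0-b>s0; s0-c>s1; s1-a>s0; s1-b>s2; s1-c>s3; s2-a>s4; s2-b>s0; s2-c>s1; s3-a>s5; s3-b>s6; s3-c>s3; s4-a>s0; s4-b>s0; s4-c>s7; s5-a>s5; s5-b>s5; s5-c>s3; s6-a>s8; s6-b>s5; s6-c>s3; s7-a>s0; s7-b>s2; s7-c>s3; s8-a>s5; s8-b>s5; s8-c>s9; s9-a>s5; s9-b>s6; s9-c>s3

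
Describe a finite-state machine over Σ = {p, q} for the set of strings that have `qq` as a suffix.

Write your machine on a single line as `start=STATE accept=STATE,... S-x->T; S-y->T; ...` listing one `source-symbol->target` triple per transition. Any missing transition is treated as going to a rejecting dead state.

Let each state record the length of the longest suffix of the input read so far that is also a prefix of `qq`. s1 means the last symbol is `q`; s2 means the last 2 symbols are `qq`. Accept only at s2, where the string currently ends in `qq`.
        p   q  
>  s0   s0  s1 
   s1   s0  s2 
 * s2   s0  s2 
(> = start, * = accepting)

start=s0; accept=s2; s0-p->s0; s0-q->s1; s1-p->s0; s1-q->s2; s2-p->s0; s2-q->s2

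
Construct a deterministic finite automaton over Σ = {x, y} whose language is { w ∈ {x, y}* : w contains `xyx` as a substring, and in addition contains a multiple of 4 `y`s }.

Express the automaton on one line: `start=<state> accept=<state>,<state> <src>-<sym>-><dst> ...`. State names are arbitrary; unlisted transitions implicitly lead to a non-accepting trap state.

Handle the two conditions separately and then intersect. The first has 4 states tracking whether and how much of `xyx` has been seen; the second has 4 states tracking the count of `y`s modulo 4. A product state is a pair (one from each), accepting exactly when both do.
A 16-state machine:
          x    y  
>  S0     S1   S2 
   S1     S1   S3 
   S2     S4   S5 
   S3     S6   S5 
   S4     S4   S7 
   S5     S8   S9 
   S6     S6  S10 
   S7    S10   S9 
   S8     S8  S11 
   S9    S12   S0 
   S10   S10  S13 
   S11   S13   S0 
   S12   S12  S14 
   S13   S13  S15 
   S14   S15   S2 
 * S15   S15   S6 
(> = start, * = accepting)

start=S0 accept=S15 S0-x->S1 S0-y->S2 S1-x->S1 S1-y->S3 S2-x->S4 S2-y->S5 S3-x->S6 S3-y->S5 S4-x->S4 S4-y->S7 S5-x->S8 S5-y->S9 S6-x->S6 S6-y->S10 S7-x->S10 S7-y->S9 S8-x->S8 S8-y->S11 S9-x->S12 S9-y->S0 S10-x->S10 S10-y->S13 S11-x->S13 S11-y->S0 S12-x->S12 S12-y->S14 S13-x->S13 S13-y->S15 S14-x->S15 S14-y->S2 S15-x->S15 S15-y->S6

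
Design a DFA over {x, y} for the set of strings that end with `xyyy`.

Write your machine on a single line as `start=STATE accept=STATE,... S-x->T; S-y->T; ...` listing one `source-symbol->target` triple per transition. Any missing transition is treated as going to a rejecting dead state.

start=q0; accept=q4; q0-x->q1; q0-y->q0; q1-x->q1; q1-y->q2; q2-x->q1; q2-y->q3; q3-x->q1; q3-y->q4; q4-x->q1; q4-y->q0

Let each state record the length of the longest suffix of the input read so far that is also a prefix of `xyyy`. q1 means the last symbol is `x`; q2 means the last 2 symbols are `xy`; q3 means the last 3 symbols are `xyy`; q4 means the last 4 symbols are `xyyy`. Accept only at q4, where the string currently ends in `xyyy`.
With 5 states:
        x   y  
>  q0   q1  q0 
   q1   q1  q2 
   q2   q1  q3 
   q3   q1  q4 
 * q4   q1  q0 
(> = start, * = accepting)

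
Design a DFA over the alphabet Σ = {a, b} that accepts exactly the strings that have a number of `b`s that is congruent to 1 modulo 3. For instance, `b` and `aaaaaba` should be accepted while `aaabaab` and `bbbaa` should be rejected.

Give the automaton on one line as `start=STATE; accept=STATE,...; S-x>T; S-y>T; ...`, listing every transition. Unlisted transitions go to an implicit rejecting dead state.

start=s0; accept=s1; s0-a>s0; s0-b>s1; s1-a>s1; s1-b>s2; s2-a>s2; s2-b>s0

Keep the running count of `b`s modulo 3: each `b` advances along the cycle s0 → s1 → s2 → s0 while other symbols loop. Accept at s1.
With 3 states:
        a   b  
>  s0   s0  s1 
 * s1   s1  s2 
   s2   s2  s0 
(> = start, * = accepting)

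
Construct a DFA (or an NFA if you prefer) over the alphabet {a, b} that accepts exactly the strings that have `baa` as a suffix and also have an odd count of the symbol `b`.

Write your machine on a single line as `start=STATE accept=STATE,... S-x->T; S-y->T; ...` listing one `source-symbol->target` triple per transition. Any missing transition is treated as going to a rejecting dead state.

Build one automaton per condition and run them in lockstep. The first has 4 states tracking how much of the suffix `baa` has currently been matched; the second has 2 states tracking the count of `b`s modulo 2. A product state is a pair (one from each), accepting exactly when both do.
With 8 states:
        a   b  
>  S0   S0  S1 
   S1   S2  S3 
   S2   S4  S3 
   S3   S5  S1 
 * S4   S6  S3 
   S5   S7  S1 
   S6   S6  S3 
   S7   S0  S1 
(> = start, * = accepting)

start=S0; accept=S4; S0-a->S0; S0-b->S1; S1-a->S2; S1-b->S3; S2-a->S4; S2-b->S3; S3-a->S5; S3-b->S1; S4-a->S6; S4-b->S3; S5-a->S7; S5-b->S1; S6-a->S6; S6-b->S3; S7-a->S0; S7-b->S1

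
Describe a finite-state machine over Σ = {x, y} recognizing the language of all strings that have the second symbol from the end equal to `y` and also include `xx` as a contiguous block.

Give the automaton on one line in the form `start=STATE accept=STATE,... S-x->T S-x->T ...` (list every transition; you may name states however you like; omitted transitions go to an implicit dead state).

Run two small machines in parallel and take their product. One (7 states) tracks the last 2 symbols read; the other (3 states) tracks whether and how much of `xx` has been seen. Each combined state is a pair, one component from each; accept when both components accept.
A 10-state machine:
        x   y  
>  s0   s1  s2 
   s1   s3  s4 
   s2   s5  s6 
   s3   s3  s7 
   s4   s5  s6 
   s5   s3  s4 
   s6   s5  s6 
   s7   s8  s9 
 * s8   s3  s7 
 * s9   s8  s9 
(> = start, * = accepting)

start=s0 accept=s8,s9 s0-x->s1 s0-y->s2 s1-x->s3 s1-y->s4 s2-x->s5 s2-y->s6 s3-x->s3 s3-y->s7 s4-x->s5 s4-y->s6 s5-x->s3 s5-y->s4 s6-x->s5 s6-y->s6 s7-x->s8 s7-y->s9 s8-x->s3 s8-y->s7 s9-x->s8 s9-y->s9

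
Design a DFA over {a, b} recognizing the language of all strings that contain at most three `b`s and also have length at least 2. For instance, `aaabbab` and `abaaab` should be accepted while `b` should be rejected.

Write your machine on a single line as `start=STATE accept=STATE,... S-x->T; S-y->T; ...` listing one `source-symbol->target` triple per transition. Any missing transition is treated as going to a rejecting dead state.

start=q0; accept=q3,q4,q5,q6,q7,q8,q9; q0-a->q1; q0-b->q2; q1-a->q3; q1-b->q4; q2-a->q4; q2-b->q5; q3-a->q6; q3-b->q7; q4-a->q7; q4-b->q8; q5-a->q8; q5-b->q9; q6-a->q6; q6-b->q7; q7-a->q7; q7-b->q8; q8-a->q8; q8-b->q9; q9-a->q9; q9-b->q10; q10-a->q10; q10-b->q10

Build one automaton per condition and run them in lockstep. The first has 5 states tracking the count of `b`s, saturating at 4; the second has 4 states tracking the input length, saturating at 3. A product state is a pair (one from each), accepting exactly when both do.
11 states suffice.
          a    b  
>  q0     q1   q2 
   q1     q3   q4 
   q2     q4   q5 
 * q3     q6   q7 
 * q4     q7   q8 
 * q5     q8   q9 
 * q6     q6   q7 
 * q7     q7   q8 
 * q8     q8   q9 
 * q9     q9  q10 
   q10   q10  q10 
(> = start, * = accepting)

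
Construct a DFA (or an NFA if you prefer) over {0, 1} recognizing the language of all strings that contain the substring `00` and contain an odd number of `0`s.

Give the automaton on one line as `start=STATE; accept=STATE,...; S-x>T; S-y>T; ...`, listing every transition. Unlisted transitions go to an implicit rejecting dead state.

Handle the two conditions separately and then intersect. One (3 states) tracks whether and how much of `00` has been seen; the other (2 states) tracks the count of `0`s modulo 2. Each combined state is a pair, one component from each; accept when both components accept.
A 6-state machine:
       0  1 
>  A   B  A 
   B   C  D 
   C   E  C 
   D   F  D 
 * E   C  E 
   F   E  A 
(> = start, * = accepting)

start=A; accept=E; A-0>B; A-1>A; B-0>C; B-1>D; C-0>E; C-1>C; D-0>F; D-1>D; E-0>C; E-1>E; F-0>E; F-1>A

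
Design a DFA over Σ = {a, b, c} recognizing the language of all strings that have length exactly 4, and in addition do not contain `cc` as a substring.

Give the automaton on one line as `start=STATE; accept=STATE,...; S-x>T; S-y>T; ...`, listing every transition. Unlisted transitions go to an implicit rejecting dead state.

start=q0; accept=q8; q0-a>q1; q0-b>q1; q0-c>q2; q1-a>q3; q1-b>q3; q1-c>q4; q2-a>q3; q2-b>q3; q2-c>q5; q3-a>q6; q3-b>q6; q3-c>q7; q4-a>q6; q4-b>q6; q4-c>q5; q5-a>q5; q5-b>q5; q5-c>q5; q6-a>q8; q6-b>q8; q6-c>q8; q7-a>q8; q7-b>q8; q7-c>q5; q8-a>q5; q8-b>q5; q8-c>q5

Run two small machines in parallel and take their product. The first has 6 states tracking the input length, saturating at 5; the second has 3 states tracking partial matches of the forbidden pattern `cc`. A product state is a pair (one from each), accepting exactly when both do. Equivalent product states are then merged.
A 9-state machine:
        a   b   c  
>  q0   q1  q1  q2 
   q1   q3  q3  q4 
   q2   q3  q3  q5 
   q3   q6  q6  q7 
   q4   q6  q6  q5 
   q5   q5  q5  q5 
   q6   q8  q8  q8 
   q7   q8  q8  q5 
 * q8   q5  q5  q5 
(> = start, * = accepting)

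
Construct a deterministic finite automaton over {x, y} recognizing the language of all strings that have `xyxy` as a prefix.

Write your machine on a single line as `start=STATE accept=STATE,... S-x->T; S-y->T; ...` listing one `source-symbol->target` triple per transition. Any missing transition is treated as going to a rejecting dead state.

Check the first 4 symbols one by one: A through D record how many have matched `xyxy` so far; any wrong symbol goes to the dead state F. After all 4 match we enter the accepting sink E.
6 states suffice.
       x  y 
>  A   B  F 
   B   F  C 
   C   D  F 
   D   F  E 
 * E   E  E 
   F   F  F 
(> = start, * = accepting)

start=A; accept=E; A-x->B; A-y->F; B-x->F; B-y->C; C-x->D; C-y->F; D-x->F; D-y->E; E-x->E; E-y->E; F-x->F; F-y->F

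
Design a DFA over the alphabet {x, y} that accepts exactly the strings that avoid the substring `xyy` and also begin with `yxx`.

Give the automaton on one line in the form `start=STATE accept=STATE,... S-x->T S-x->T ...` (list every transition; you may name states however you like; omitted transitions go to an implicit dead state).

start=S0 accept=S4,S5 S0-x->S1 S0-y->S2 S1-x->S1 S1-y->S1 S2-x->S3 S2-y->S1 S3-x->S4 S3-y->S1 S4-x->S4 S4-y->S5 S5-x->S4 S5-y->S1

Run two small machines in parallel and take their product. One (4 states) tracks partial matches of the forbidden pattern `xyy`; the other (5 states) tracks whether the input so far still matches the prefix `yxx`. Each combined state is a pair, one component from each; accept when both components accept. Minimizing collapses redundant product states.
6 states suffice.
        x   y  
>  S0   S1  S2 
   S1   S1  S1 
   S2   S3  S1 
   S3   S4  S1 
 * S4   S4  S5 
 * S5   S4  S1 
(> = start, * = accepting)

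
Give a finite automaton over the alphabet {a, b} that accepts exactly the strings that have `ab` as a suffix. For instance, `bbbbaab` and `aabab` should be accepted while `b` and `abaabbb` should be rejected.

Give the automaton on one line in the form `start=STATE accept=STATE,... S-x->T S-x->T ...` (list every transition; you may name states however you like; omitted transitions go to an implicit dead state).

start=s0 accept=s2 s0-a->s1 s0-b->s0 s1-a->s1 s1-b->s2 s2-a->s1 s2-b->s0

Let each state record the length of the longest suffix of the input read so far that is also a prefix of `ab`. s1 means the last symbol is `a`; s2 means the last 2 symbols are `ab`. Accept only at s2, where the string currently ends in `ab`.
        a   b  
>  s0   s1  s0 
   s1   s1  s2 
 * s2   s1  s0 
(> = start, * = accepting)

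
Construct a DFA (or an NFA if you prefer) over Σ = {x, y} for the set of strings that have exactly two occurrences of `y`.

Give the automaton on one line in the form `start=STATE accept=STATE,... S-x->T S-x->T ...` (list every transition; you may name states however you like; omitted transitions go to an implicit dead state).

Only the number of `y`s matters, and only up to 3. Make a chain q0 → q1 → q2 → q3 advanced by each `y` (with q3 absorbing); every other symbol self-loops. The accepting set is {q2}.
        x   y  
>  q0   q0  q1 
   q1   q1  q2 
 * q2   q2  q3 
   q3   q3  q3 
(> = start, * = accepting)

start=q0 accept=q2 q0-x->q0 q0-y->q1 q1-x->q1 q1-y->q2 q2-x->q2 q2-y->q3 q3-x->q3 q3-y->q3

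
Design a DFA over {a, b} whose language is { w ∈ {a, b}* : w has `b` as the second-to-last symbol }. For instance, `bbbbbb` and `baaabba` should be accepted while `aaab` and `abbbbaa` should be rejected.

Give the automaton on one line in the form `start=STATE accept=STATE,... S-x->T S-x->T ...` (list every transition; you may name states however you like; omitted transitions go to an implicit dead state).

A DFA must remember the last 2 symbols (since which symbol is second-to-last isn't known until the input ends). Use one state per possible window of the last ≤2 symbols; accept from those whose window starts with `b`.
A 7-state machine:
        a   b  
>  q0   q1  q2 
   q1   q3  q4 
   q2   q5  q6 
   q3   q3  q4 
   q4   q5  q6 
 * q5   q3  q4 
 * q6   q5  q6 
(> = start, * = accepting)

start=q0 accept=q5,q6 q0-a->q1 q0-b->q2 q1-a->q3 q1-b->q4 q2-a->q5 q2-b->q6 q3-a->q3 q3-b->q4 q4-a->q5 q4-b->q6 q5-a->q3 q5-b->q4 q6-a->q5 q6-b->q6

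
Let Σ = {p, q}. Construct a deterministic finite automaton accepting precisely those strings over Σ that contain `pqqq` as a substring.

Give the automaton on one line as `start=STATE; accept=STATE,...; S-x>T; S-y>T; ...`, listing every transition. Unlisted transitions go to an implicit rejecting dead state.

start=A; accept=E; A-p>B; A-q>A; B-p>B; B-q>C; C-p>B; C-q>D; D-p>B; D-q>E; E-p>E; E-q>E

States A..D record the length of the longest prefix of `pqqq` that matches the current input suffix. Reaching E means `pqqq` has been seen, and we stay there forever. Accept from E.
       p  q 
>  A   B  A 
   B   B  C 
   C   B  D 
   D   B  E 
 * E   E  E 
(> = start, * = accepting)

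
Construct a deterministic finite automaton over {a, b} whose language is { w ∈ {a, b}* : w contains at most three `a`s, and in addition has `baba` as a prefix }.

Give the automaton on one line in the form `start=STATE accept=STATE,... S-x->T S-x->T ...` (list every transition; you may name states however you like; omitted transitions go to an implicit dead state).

start=q0 accept=q5,q6 q0-a->q1 q0-b->q2 q1-a->q1 q1-b->q1 q2-a->q3 q2-b->q1 q3-a->q1 q3-b->q4 q4-a->q5 q4-b->q1 q5-a->q6 q5-b->q5 q6-a->q1 q6-b->q6

Handle the two conditions separately and then intersect. One (5 states) tracks the count of `a`s, saturating at 4; the other (6 states) tracks whether the input so far still matches the prefix `baba`. Each combined state is a pair, one component from each; accept when both components accept. Minimizing collapses redundant product states.
7 states suffice.
        a   b  
>  q0   q1  q2 
   q1   q1  q1 
   q2   q3  q1 
   q3   q1  q4 
   q4   q5  q1 
 * q5   q6  q5 
 * q6   q1  q6 
(> = start, * = accepting)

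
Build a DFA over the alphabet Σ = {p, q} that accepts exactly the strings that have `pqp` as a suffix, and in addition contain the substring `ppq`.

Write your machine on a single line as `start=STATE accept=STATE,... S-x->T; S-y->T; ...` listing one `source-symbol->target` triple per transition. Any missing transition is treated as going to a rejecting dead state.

start=A; accept=G; A-p->B; A-q->A; B-p->C; B-q->D; C-p->C; C-q->E; D-p->F; D-q->A; E-p->G; E-q->H; F-p->C; F-q->D; G-p->I; G-q->E; H-p->I; H-q->H; I-p->I; I-q->E

Run two small machines in parallel and take their product. One (4 states) tracks how much of the suffix `pqp` has currently been matched; the other (4 states) tracks whether and how much of `ppq` has been seen. Each combined state is a pair, one component from each; accept when both components accept.
With 9 states:
       p  q 
>  A   B  A 
   B   C  D 
   C   C  E 
   D   F  A 
   E   G  H 
   F   C  D 
 * G   I  E 
   H   I  H 
   I   I  E 
(> = start, * = accepting)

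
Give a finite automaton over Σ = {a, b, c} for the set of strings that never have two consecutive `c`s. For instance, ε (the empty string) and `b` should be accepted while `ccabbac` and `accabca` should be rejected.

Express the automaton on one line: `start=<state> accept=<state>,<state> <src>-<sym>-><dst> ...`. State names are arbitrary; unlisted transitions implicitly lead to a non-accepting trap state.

This is the complement of 'contains `cc`'. Use the same substring-matching states — q0 through q2 holding how much of `cc` has just been matched — but flip the accepting set: everything except the trap q2 accepts.
3 states suffice.
        a   b   c  
>* q0   q0  q0  q1 
 * q1   q0  q0  q2 
   q2   q2  q2  q2 
(> = start, * = accepting)

start=q0 accept=q0,q1 q0-a->q0 q0-b->q0 q0-c->q1 q1-a->q0 q1-b->q0 q1-c->q2 q2-a->q2 q2-b->q2 q2-c->q2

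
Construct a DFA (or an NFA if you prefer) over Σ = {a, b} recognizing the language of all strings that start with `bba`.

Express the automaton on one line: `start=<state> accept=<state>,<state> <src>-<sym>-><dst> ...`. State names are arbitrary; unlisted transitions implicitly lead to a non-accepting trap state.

start=q0 accept=q3 q0-a->q4 q0-b->q1 q1-a->q4 q1-b->q2 q2-a->q3 q2-b->q4 q3-a->q3 q3-b->q3 q4-a->q4 q4-b->q4

Walk along `bba` while the input agrees: from q0 take `b` to q1, and so on. Any deviation drops to the rejecting sink q4. Once q3 is reached the prefix is confirmed and every continuation is accepted.
5 states suffice.
        a   b  
>  q0   q4  q1 
   q1   q4  q2 
   q2   q3  q4 
 * q3   q3  q3 
   q4   q4  q4 
(> = start, * = accepting)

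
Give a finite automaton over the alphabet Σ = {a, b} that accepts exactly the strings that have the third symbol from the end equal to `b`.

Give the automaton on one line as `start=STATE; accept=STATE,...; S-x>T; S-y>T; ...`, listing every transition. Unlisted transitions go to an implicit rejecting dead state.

A DFA must remember the last 3 symbols (since which symbol is third-to-last isn't known until the input ends). Use one state per possible window of the last ≤3 symbols; accept from those whose window starts with `b`.
A 15-state machine:
          a    b  
>  S0     S1   S2 
   S1     S3   S4 
   S2     S5   S6 
   S3     S7   S8 
   S4     S9  S10 
   S5    S11  S12 
   S6    S13  S14 
   S7     S7   S8 
   S8     S9  S10 
   S9    S11  S12 
   S10   S13  S14 
 * S11    S7   S8 
 * S12    S9  S10 
 * S13   S11  S12 
 * S14   S13  S14 
(> = start, * = accepting)

start=S0; accept=S11,S12,S13,S14; S0-a>S1; S0-b>S2; S1-a>S3; S1-b>S4; S2-a>S5; S2-b>S6; S3-a>S7; S3-b>S8; S4-a>S9; S4-b>S10; S5-a>S11; S5-b>S12; S6-a>S13; S6-b>S14; S7-a>S7; S7-b>S8; S8-a>S9; S8-b>S10; S9-a>S11; S9-b>S12; S10-a>S13; S10-b>S14; S11-a>S7; S11-b>S8; S12-a>S9; S12-b>S10; S13-a>S11; S13-b>S12; S14-a>S13; S14-b>S14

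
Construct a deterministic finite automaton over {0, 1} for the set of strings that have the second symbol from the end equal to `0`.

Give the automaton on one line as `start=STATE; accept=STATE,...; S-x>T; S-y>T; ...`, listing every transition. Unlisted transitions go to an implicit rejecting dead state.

start=S0; accept=S3,S4; S0-0>S1; S0-1>S2; S1-0>S3; S1-1>S4; S2-0>S5; S2-1>S6; S3-0>S3; S3-1>S4; S4-0>S5; S4-1>S6; S5-0>S3; S5-1>S4; S6-0>S5; S6-1>S6

Because acceptance depends on a position counted from the end, the machine has to buffer the most recent 2 symbols. Make each state the string of the last up-to-2 symbols read; on input `x` shift the window left and append `x`. Accept when the buffered window has length 2 and begins with `0`.
A 7-state machine:
        0   1  
>  S0   S1  S2 
   S1   S3  S4 
   S2   S5  S6 
 * S3   S3  S4 
 * S4   S5  S6 
   S5   S3  S4 
   S6   S5  S6 
(> = start, * = accepting)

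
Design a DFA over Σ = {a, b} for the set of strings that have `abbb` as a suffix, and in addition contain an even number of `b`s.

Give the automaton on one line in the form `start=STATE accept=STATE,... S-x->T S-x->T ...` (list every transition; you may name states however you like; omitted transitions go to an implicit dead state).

start=s0 accept=s5 s0-a->s0 s0-b->s1 s1-a->s2 s1-b->s0 s2-a->s2 s2-b->s3 s3-a->s0 s3-b->s4 s4-a->s2 s4-b->s5 s5-a->s0 s5-b->s1

Build one automaton per condition and run them in lockstep. One (5 states) tracks how much of the suffix `abbb` has currently been matched; the other (2 states) tracks the count of `b`s modulo 2. Each combined state is a pair, one component from each; accept when both components accept. Minimizing collapses redundant product states.
6 states suffice.
        a   b  
>  s0   s0  s1 
   s1   s2  s0 
   s2   s2  s3 
   s3   s0  s4 
   s4   s2  s5 
 * s5   s0  s1 
(> = start, * = accepting)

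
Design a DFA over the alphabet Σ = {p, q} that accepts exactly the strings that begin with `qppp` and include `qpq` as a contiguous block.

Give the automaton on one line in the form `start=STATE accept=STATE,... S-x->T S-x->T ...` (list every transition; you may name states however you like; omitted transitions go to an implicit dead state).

start=A accept=L A-p->B A-q->C B-p->B B-q->D C-p->E C-q->D D-p->F D-q->D E-p->G E-q->H F-p->B F-q->H G-p->I G-q->D H-p->H H-q->H I-p->I I-q->J J-p->K J-q->J K-p->I K-q->L L-p->L L-q->L

Build one automaton per condition and run them in lockstep. One (6 states) tracks whether the input so far still matches the prefix `qppp`; the other (4 states) tracks whether and how much of `qpq` has been seen. Each combined state is a pair, one component from each; accept when both components accept.
       p  q 
>  A   B  C 
   B   B  D 
   C   E  D 
   D   F  D 
   E   G  H 
   F   B  H 
   G   I  D 
   H   H  H 
   I   I  J 
   J   K  J 
   K   I  L 
 * L   L  L 
(> = start, * = accepting)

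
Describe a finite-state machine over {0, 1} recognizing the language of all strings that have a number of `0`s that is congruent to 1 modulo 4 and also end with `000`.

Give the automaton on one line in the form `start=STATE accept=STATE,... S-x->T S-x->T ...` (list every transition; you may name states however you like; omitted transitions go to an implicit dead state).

Build one automaton per condition and run them in lockstep. One (4 states) tracks the count of `0`s modulo 4; the other (4 states) tracks how much of the suffix `000` has currently been matched. Each combined state is a pair, one component from each; accept when both components accept. Minimizing collapses redundant product states.
7 states suffice.
        0   1  
>  q0   q1  q0 
   q1   q2  q1 
   q2   q3  q2 
   q3   q4  q5 
   q4   q6  q0 
   q5   q0  q5 
 * q6   q2  q1 
(> = start, * = accepting)

start=q0 accept=q6 q0-0->q1 q0-1->q0 q1-0->q2 q1-1->q1 q2-0->q3 q2-1->q2 q3-0->q4 q3-1->q5 q4-0->q6 q4-1->q0 q5-0->q0 q5-1->q5 q6-0->q2 q6-1->q1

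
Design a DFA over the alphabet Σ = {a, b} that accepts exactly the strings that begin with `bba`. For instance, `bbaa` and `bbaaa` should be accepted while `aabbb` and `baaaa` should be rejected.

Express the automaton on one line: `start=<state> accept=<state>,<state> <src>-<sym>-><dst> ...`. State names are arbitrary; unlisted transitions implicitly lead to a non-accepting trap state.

start=q0 accept=q3 q0-a->q4 q0-b->q1 q1-a->q4 q1-b->q2 q2-a->q3 q2-b->q4 q3-a->q3 q3-b->q3 q4-a->q4 q4-b->q4

Check the first 3 symbols one by one: q0 through q2 record how many have matched `bba` so far; any wrong symbol goes to the dead state q4. After all 3 match we enter the accepting sink q3.
A 5-state machine:
        a   b  
>  q0   q4  q1 
   q1   q4  q2 
   q2   q3  q4 
 * q3   q3  q3 
   q4   q4  q4 
(> = start, * = accepting)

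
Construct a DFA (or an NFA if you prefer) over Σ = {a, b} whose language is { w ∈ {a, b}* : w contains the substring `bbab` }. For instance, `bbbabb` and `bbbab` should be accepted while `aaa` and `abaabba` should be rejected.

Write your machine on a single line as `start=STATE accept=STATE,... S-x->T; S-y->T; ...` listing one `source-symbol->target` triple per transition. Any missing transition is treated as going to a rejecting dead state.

Track how much of `bbab` has been matched so far: state q0 is no progress, q4 is the absorbing accept state reached once `bbab` has occurred. Intermediate states record partial matches; on a mismatch, fall back to the longest reusable overlap.
A 5-state machine:
        a   b  
>  q0   q0  q1 
   q1   q0  q2 
   q2   q3  q2 
   q3   q0  q4 
 * q4   q4  q4 
(> = start, * = accepting)

start=q0; accept=q4; q0-a->q0; q0-b->q1; q1-a->q0; q1-b->q2; q2-a->q3; q2-b->q2; q3-a->q0; q3-b->q4; q4-a->q4; q4-b->q4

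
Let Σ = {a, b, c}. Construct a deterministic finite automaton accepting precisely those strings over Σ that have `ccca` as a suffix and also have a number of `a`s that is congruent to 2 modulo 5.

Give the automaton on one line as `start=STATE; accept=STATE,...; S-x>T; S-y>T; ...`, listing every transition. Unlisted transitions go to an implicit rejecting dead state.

Run two small machines in parallel and take their product. The first has 5 states tracking how much of the suffix `ccca` has currently been matched; the second has 5 states tracking the count of `a`s modulo 5. A product state is a pair (one from each), accepting exactly when both do. Minimizing collapses redundant product states.
A 9-state machine:
        a   b   c  
>  S0   S1  S0  S0 
   S1   S2  S1  S3 
   S2   S4  S2  S2 
   S3   S2  S1  S5 
   S4   S6  S4  S4 
   S5   S2  S1  S7 
   S6   S0  S6  S6 
   S7   S8  S1  S7 
 * S8   S4  S2  S2 
(> = start, * = accepting)

start=S0; accept=S8; S0-a>S1; S0-b>S0; S0-c>S0; S1-a>S2; S1-b>S1; S1-c>S3; S2-a>S4; S2-b>S2; S2-c>S2; S3-a>S2; S3-b>S1; S3-c>S5; S4-a>S6; S4-b>S4; S4-c>S4; S5-a>S2; S5-b>S1; S5-c>S7; S6-a>S0; S6-b>S6; S6-c>S6; S7-a>S8; S7-b>S1; S7-c>S7; S8-a>S4; S8-b>S2; S8-c>S2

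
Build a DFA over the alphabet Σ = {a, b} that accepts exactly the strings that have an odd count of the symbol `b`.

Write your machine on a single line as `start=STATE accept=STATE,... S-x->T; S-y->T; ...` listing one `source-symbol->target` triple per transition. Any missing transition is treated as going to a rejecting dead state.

The only thing that matters is how many `b`s have appeared, reduced mod 2. Use one state per residue: q0 for 0, …, q1 for 1. Reading `b` moves to the next residue; anything else stays put. q1 is accepting.
With 2 states:
        a   b  
>  q0   q0  q1 
 * q1   q1  q0 
(> = start, * = accepting)

start=q0; accept=q1; q0-a->q0; q0-b->q1; q1-a->q1; q1-b->q0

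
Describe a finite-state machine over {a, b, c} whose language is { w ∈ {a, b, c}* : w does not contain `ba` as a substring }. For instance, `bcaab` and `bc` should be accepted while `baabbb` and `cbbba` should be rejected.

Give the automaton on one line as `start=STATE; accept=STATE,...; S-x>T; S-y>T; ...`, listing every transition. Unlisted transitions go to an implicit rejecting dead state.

This is the complement of 'contains `ba`'. Use the same substring-matching states — s0 through s2 holding how much of `ba` has just been matched — but flip the accepting set: everything except the trap s2 accepts.
3 states suffice.
        a   b   c  
>* s0   s0  s1  s0 
 * s1   s2  s1  s0 
   s2   s2  s2  s2 
(> = start, * = accepting)

start=s0; accept=s0,s1; s0-a>s0; s0-b>s1; s0-c>s0; s1-a>s2; s1-b>s1; s1-c>s0; s2-a>s2; s2-b>s2; s2-c>s2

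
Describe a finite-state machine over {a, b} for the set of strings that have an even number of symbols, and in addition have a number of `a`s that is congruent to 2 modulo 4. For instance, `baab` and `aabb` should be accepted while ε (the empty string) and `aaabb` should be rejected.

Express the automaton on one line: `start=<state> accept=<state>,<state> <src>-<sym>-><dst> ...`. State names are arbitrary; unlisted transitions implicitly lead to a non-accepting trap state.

start=q0 accept=q3 q0-a->q1 q0-b->q2 q1-a->q3 q1-b->q4 q2-a->q4 q2-b->q0 q3-a->q5 q3-b->q6 q4-a->q6 q4-b->q1 q5-a->q0 q5-b->q7 q6-a->q7 q6-b->q3 q7-a->q2 q7-b->q5

Build one automaton per condition and run them in lockstep. One (2 states) tracks the input length modulo 2; the other (4 states) tracks the count of `a`s modulo 4. Each combined state is a pair, one component from each; accept when both components accept.
An 8-state machine:
        a   b  
>  q0   q1  q2 
   q1   q3  q4 
   q2   q4  q0 
 * q3   q5  q6 
   q4   q6  q1 
   q5   q0  q7 
   q6   q7  q3 
   q7   q2  q5 
(> = start, * = accepting)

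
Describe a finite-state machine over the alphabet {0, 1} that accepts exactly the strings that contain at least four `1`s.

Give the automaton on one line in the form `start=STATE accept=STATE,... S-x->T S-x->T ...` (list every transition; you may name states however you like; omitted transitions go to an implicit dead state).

Only the number of `1`s matters, and only up to 5. Make a chain A → B → C → D → E → F advanced by each `1` (with F absorbing); every other symbol self-loops. The accepting set is {E, F}.
With 6 states:
       0  1 
>  A   A  B 
   B   B  C 
   C   C  D 
   D   D  E 
 * E   E  F 
 * F   F  F 
(> = start, * = accepting)

start=A accept=E,F A-0->A A-1->B B-0->B B-1->C C-0->C C-1->D D-0->D D-1->E E-0->E E-1->F F-0->F F-1->F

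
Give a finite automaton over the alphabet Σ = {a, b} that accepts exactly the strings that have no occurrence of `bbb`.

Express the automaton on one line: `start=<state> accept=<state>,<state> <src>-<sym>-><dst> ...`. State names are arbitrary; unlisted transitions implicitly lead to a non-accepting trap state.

This is the complement of 'contains `bbb`'. Use the same substring-matching states — s0 through s3 holding how much of `bbb` has just been matched — but flip the accepting set: everything except the trap s3 accepts.
With 4 states:
        a   b  
>* s0   s0  s1 
 * s1   s0  s2 
 * s2   s0  s3 
   s3   s3  s3 
(> = start, * = accepting)

start=s0 accept=s0,s1,s2 s0-a->s0 s0-b->s1 s1-a->s0 s1-b->s2 s2-a->s0 s2-b->s3 s3-a->s3 s3-b->s3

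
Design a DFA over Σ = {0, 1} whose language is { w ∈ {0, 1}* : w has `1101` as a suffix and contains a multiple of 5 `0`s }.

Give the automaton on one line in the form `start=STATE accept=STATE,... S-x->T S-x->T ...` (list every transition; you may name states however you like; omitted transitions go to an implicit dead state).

start=q0 accept=q8 q0-0->q1 q0-1->q0 q1-0->q2 q1-1->q1 q2-0->q3 q2-1->q2 q3-0->q4 q3-1->q3 q4-0->q0 q4-1->q5 q5-0->q0 q5-1->q6 q6-0->q7 q6-1->q6 q7-0->q1 q7-1->q8 q8-0->q1 q8-1->q0

Run two small machines in parallel and take their product. The first has 5 states tracking how much of the suffix `1101` has currently been matched; the second has 5 states tracking the count of `0`s modulo 5. A product state is a pair (one from each), accepting exactly when both do. Equivalent product states are then merged.
        0   1  
>  q0   q1  q0 
   q1   q2  q1 
   q2   q3  q2 
   q3   q4  q3 
   q4   q0  q5 
   q5   q0  q6 
   q6   q7  q6 
   q7   q1  q8 
 * q8   q1  q0 
(> = start, * = accepting)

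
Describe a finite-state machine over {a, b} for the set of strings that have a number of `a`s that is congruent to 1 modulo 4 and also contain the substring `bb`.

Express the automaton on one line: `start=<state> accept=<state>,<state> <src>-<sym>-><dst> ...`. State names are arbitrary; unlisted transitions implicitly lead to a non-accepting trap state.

Run two small machines in parallel and take their product. The first has 4 states tracking the count of `a`s modulo 4; the second has 3 states tracking whether and how much of `bb` has been seen. A product state is a pair (one from each), accepting exactly when both do.
A 12-state machine:
          a    b  
>  s0     s1   s2 
   s1     s3   s4 
   s2     s1   s5 
   s3     s6   s7 
   s4     s3   s8 
   s5     s8   s5 
   s6     s0   s9 
   s7     s6  s10 
 * s8    s10   s8 
   s9     s0  s11 
   s10   s11  s10 
   s11    s5  s11 
(> = start, * = accepting)

start=s0 accept=s8 s0-a->s1 s0-b->s2 s1-a->s3 s1-b->s4 s2-a->s1 s2-b->s5 s3-a->s6 s3-b->s7 s4-a->s3 s4-b->s8 s5-a->s8 s5-b->s5 s6-a->s0 s6-b->s9 s7-a->s6 s7-b->s10 s8-a->s10 s8-b->s8 s9-a->s0 s9-b->s11 s10-a->s11 s10-b->s10 s11-a->s5 s11-b->s11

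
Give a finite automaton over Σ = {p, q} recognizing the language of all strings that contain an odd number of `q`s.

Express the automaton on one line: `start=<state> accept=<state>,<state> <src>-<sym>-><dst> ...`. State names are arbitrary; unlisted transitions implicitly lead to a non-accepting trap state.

The only thing that matters is how many `q`s have appeared, reduced mod 2. Use one state per residue: s0 for 0, …, s1 for 1. Reading `q` moves to the next residue; anything else stays put. s1 is accepting.
2 states suffice.
        p   q  
>  s0   s0  s1 
 * s1   s1  s0 
(> = start, * = accepting)

start=s0 accept=s1 s0-p->s0 s0-q->s1 s1-p->s1 s1-q->s0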